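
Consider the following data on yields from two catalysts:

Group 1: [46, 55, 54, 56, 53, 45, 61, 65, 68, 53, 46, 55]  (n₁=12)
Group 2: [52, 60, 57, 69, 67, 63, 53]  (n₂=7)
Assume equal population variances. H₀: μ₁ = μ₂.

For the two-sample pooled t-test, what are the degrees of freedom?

df = n₁ + n₂ − 2 = 12 + 7 − 2 = 17

degrees of freedom = 17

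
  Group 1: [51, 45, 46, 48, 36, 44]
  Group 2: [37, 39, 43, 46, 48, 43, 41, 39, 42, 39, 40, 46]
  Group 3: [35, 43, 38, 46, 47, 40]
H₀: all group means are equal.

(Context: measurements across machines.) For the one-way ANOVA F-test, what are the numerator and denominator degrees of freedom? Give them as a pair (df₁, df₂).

k = 3 groups, N = 24 total
df = (k−1, N−k) = (3−1, 24−3) = (2, 21)

degrees of freedom = [2, 21]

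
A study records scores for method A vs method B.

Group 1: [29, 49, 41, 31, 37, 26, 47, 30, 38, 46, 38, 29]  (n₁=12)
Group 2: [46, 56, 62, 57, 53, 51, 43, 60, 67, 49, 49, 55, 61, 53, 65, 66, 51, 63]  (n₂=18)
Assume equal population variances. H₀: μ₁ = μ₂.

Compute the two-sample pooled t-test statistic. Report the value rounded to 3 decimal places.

test statistic = -6.942

x̄₁=36.750, s₁=7.841, n₁=12
x̄₂=55.944, s₂=7.133, n₂=18
s_p² = [11·7.841² + 17·7.133²]/28 = 55.0427
SE = √(s_p²·(1/12+1/18)) = 2.7649
t = (36.750−55.944)/2.7649 = -6.9421
df = 28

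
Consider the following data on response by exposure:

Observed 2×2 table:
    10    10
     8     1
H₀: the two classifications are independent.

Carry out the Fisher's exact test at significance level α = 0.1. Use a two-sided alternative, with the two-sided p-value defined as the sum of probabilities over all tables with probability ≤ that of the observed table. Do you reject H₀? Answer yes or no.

Margins: r₁=20, r₂=9, c₁=18, c₂=11, n=29
p_obs = C(20,10)·C(9,8)/C(29,18); sum pmf over tables with pmf ≤ p_obs
p-value (two-sided) = 0.09590
At α=0.1: p < α → reject H₀

reject H₀: yes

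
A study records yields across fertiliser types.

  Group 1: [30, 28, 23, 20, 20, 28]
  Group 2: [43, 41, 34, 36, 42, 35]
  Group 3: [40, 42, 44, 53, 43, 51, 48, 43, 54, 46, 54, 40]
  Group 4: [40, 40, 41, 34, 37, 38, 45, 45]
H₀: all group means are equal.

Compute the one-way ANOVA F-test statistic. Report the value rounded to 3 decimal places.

test statistic = 29.963

Group means [24.83, 38.50, 46.50, 40.00], grand mean 39.312
SSB = Σnᵢ(x̄ᵢ−x̄)² = 1885.542; SSW = ΣΣ(x−x̄ᵢ)² = 587.333
MSB = 1885.542/3 = 628.5139; MSW = 587.333/28 = 20.9762
F = MSB/MSW = 29.9632
df = (3, 28)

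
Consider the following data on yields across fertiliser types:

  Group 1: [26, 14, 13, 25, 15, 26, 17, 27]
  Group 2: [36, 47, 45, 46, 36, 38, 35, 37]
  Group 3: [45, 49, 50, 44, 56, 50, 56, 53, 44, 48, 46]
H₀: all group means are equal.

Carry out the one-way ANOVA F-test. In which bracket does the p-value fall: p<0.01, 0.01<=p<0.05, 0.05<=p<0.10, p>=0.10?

Group means [20.38, 40.00, 49.18], grand mean 37.926
SSB = Σnᵢ(x̄ᵢ−x̄)² = 3892.340; SSW = ΣΣ(x−x̄ᵢ)² = 635.511
MSB = 3892.340/2 = 1946.1702; MSW = 635.511/24 = 26.4796
F = MSB/MSW = 73.4969
df = (2, 24)
p-value (upper-tail) = 0.00000
→ bracket: p<0.01

p-value bracket: p<0.01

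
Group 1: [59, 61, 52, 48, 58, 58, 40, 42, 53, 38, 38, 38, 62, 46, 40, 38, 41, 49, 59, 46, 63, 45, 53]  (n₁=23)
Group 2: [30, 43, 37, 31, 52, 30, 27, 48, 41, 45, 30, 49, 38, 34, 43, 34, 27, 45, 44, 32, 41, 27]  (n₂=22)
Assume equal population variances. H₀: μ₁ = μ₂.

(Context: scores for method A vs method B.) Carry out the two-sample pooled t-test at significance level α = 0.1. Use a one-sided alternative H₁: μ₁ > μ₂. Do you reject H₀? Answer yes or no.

reject H₀: yes

x̄₁=49.000, s₁=8.806, n₁=23
x̄₂=37.636, s₂=7.835, n₂=22
s_p² = [22·8.806² + 21·7.835²]/43 = 69.6533
SE = √(s_p²·(1/23+1/22)) = 2.4889
t = (49.000−37.636)/2.4889 = 4.5658
df = 43
p-value (one-sided, H₁ greater) = 0.00002
At α=0.1: p < α → reject H₀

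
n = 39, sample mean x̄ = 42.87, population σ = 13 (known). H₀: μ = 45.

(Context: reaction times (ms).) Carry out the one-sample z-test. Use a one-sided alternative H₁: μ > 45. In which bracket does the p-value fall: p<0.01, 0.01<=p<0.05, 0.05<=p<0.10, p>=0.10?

SE = σ/√n = 13/√39 = 2.0817
z = (x̄−μ₀)/SE = (42.87−45)/2.0817 = -1.0232
p-value (one-sided, H₁ greater) = 0.84690
→ bracket: p>=0.10

p-value bracket: p>=0.10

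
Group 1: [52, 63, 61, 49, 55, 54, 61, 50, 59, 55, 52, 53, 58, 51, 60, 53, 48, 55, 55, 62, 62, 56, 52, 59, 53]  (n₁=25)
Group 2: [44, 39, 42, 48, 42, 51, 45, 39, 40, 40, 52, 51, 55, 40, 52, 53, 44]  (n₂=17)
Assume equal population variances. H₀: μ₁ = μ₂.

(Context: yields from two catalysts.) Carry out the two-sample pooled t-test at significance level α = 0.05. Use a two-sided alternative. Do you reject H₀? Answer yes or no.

reject H₀: yes

x̄₁=55.520, s₁=4.379, n₁=25
x̄₂=45.706, s₂=5.599, n₂=17
s_p² = [24·4.379² + 16·5.599²]/40 = 24.0442
SE = √(s_p²·(1/25+1/17)) = 1.5415
t = (55.520−45.706)/1.5415 = 6.3667
df = 40
p-value (two-sided) = 0.00000
At α=0.05: p < α → reject H₀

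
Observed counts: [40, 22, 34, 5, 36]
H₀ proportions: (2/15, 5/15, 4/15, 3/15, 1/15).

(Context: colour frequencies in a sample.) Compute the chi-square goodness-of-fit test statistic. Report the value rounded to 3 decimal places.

test statistic = 135.642

n = 137; E_i = n·p_i = [18.27, 45.67, 36.53, 27.40, 9.13]
χ² = (40−18.27)²/18.27 + (22−45.67)²/45.67 + (34−36.53)²/36.53 + (5−27.40)²/27.40 + (36−9.13)²/9.13 = 135.6423
df = 4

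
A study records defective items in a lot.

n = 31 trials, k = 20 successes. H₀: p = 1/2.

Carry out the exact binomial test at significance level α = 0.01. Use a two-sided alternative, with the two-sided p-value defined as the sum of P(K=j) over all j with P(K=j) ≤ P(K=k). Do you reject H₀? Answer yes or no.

reject H₀: no

Exact binomial: n=31, k=20, p₀=1/2=0.5000
P(X=j) = C(n,j)·p₀^j·(1−p₀)^(n−j); p = Σ P(X=j) over j with P(X=j) ≤ P(X=20)
p-value (two-sided) = 0.14961
At α=0.01: p ≥ α → fail to reject H₀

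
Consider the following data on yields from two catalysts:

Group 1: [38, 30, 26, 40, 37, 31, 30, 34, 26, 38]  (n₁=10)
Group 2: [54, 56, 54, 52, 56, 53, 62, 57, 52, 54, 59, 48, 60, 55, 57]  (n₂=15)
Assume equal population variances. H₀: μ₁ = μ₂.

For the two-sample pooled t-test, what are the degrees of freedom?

df = n₁ + n₂ − 2 = 10 + 15 − 2 = 23

degrees of freedom = 23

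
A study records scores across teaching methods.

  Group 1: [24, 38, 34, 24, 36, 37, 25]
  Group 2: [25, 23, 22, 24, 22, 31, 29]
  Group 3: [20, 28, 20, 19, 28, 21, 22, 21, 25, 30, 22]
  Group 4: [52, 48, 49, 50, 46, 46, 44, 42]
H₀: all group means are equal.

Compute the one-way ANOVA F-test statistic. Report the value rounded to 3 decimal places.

test statistic = 52.436

Group means [31.14, 25.14, 23.27, 47.12], grand mean 31.121
SSB = Σnᵢ(x̄ᵢ−x̄)² = 2976.744; SSW = ΣΣ(x−x̄ᵢ)² = 548.771
MSB = 2976.744/3 = 992.2480; MSW = 548.771/29 = 18.9231
F = MSB/MSW = 52.4357
df = (3, 29)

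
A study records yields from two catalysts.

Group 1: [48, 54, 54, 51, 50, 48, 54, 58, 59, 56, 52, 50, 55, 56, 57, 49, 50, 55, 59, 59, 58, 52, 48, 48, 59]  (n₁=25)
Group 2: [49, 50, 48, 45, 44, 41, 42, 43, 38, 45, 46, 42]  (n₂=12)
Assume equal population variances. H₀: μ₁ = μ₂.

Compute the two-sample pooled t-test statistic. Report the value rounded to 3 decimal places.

x̄₁=53.560, s₁=3.980, n₁=25
x̄₂=44.417, s₂=3.502, n₂=12
s_p² = [24·3.980² + 11·3.502²]/35 = 14.7165
SE = √(s_p²·(1/25+1/12)) = 1.3472
t = (53.560−44.417)/1.3472 = 6.7868
df = 35

test statistic = 6.787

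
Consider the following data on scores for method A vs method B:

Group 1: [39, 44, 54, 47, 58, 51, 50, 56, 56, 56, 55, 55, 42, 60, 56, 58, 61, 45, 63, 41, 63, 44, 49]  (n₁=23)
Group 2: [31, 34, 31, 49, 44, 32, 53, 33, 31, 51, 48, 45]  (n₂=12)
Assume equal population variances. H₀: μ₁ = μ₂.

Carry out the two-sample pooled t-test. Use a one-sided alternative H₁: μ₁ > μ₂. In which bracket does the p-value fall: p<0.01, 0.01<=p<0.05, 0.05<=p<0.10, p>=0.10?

p-value bracket: p<0.01

x̄₁=52.304, s₁=7.226, n₁=23
x̄₂=40.167, s₂=8.881, n₂=12
s_p² = [22·7.226² + 11·8.881²]/33 = 61.1072
SE = √(s_p²·(1/23+1/12)) = 2.7837
t = (52.304−40.167)/2.7837 = 4.3602
df = 33
p-value (one-sided, H₁ greater) = 0.00006
→ bracket: p<0.01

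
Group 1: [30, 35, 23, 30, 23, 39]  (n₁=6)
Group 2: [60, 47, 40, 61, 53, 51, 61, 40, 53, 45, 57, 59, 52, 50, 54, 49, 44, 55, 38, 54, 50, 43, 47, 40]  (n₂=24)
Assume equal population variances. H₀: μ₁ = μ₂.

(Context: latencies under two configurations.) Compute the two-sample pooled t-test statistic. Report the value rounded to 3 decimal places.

x̄₁=30.000, s₁=6.387, n₁=6
x̄₂=50.125, s₂=6.993, n₂=24
s_p² = [5·6.387² + 23·6.993²]/28 = 47.4509
SE = √(s_p²·(1/6+1/24)) = 3.1441
t = (30.000−50.125)/3.1441 = -6.4008
df = 28

test statistic = -6.401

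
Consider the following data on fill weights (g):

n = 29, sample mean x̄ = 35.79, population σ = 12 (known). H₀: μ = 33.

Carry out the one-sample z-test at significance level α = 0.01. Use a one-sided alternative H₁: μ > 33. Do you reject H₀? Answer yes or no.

reject H₀: no

SE = σ/√n = 12/√29 = 2.2283
z = (x̄−μ₀)/SE = (35.79−33)/2.2283 = 1.2521
p-value (one-sided, H₁ greater) = 0.10528
At α=0.01: p ≥ α → fail to reject H₀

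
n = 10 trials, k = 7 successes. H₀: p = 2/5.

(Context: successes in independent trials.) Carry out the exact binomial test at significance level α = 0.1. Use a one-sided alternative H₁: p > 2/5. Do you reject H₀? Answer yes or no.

reject H₀: yes

Exact binomial: n=10, k=7, p₀=2/5=0.4000
P(X≥7) from Σ C(n,i)·p₀^i·(1−p₀)^(n−i)
p-value (one-sided, H₁ greater) = 0.05476
At α=0.1: p < α → reject H₀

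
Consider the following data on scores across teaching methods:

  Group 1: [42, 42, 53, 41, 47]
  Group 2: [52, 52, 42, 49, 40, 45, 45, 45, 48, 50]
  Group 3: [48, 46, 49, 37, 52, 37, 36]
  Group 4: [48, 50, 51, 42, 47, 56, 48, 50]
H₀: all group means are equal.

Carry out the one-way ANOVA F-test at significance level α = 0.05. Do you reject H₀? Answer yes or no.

reject H₀: no

Group means [45.00, 46.80, 43.57, 49.00], grand mean 46.333
SSB = Σnᵢ(x̄ᵢ−x̄)² = 121.352; SSW = ΣΣ(x−x̄ᵢ)² = 631.314
MSB = 121.352/3 = 40.4508; MSW = 631.314/26 = 24.2813
F = MSB/MSW = 1.6659
df = (3, 26)
p-value (upper-tail) = 0.19875
At α=0.05: p ≥ α → fail to reject H₀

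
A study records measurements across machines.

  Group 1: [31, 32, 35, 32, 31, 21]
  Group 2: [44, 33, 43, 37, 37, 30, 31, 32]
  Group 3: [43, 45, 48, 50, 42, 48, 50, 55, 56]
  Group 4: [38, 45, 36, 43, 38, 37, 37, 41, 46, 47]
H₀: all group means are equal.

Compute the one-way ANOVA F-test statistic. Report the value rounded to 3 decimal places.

Group means [30.33, 35.88, 48.56, 40.80], grand mean 39.818
SSB = Σnᵢ(x̄ᵢ−x̄)² = 1360.879; SSW = ΣΣ(x−x̄ᵢ)² = 660.031
MSB = 1360.879/3 = 453.6262; MSW = 660.031/29 = 22.7597
F = MSB/MSW = 19.9311
df = (3, 29)

test statistic = 19.931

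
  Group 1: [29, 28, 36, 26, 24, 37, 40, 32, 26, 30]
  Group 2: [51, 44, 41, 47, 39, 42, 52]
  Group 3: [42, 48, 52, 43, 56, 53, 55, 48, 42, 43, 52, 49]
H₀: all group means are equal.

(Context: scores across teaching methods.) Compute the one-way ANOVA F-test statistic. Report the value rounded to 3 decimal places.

Group means [30.80, 45.14, 48.58], grand mean 41.621
SSB = Σnᵢ(x̄ᵢ−x̄)² = 1839.454; SSW = ΣΣ(x−x̄ᵢ)² = 695.374
MSB = 1839.454/2 = 919.7269; MSW = 695.374/26 = 26.7451
F = MSB/MSW = 34.3886
df = (2, 26)

test statistic = 34.389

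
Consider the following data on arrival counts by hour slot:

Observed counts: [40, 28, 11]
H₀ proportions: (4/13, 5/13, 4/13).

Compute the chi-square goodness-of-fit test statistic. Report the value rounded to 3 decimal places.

n = 79; E_i = n·p_i = [24.31, 30.38, 24.31]
χ² = (40−24.31)²/24.31 + (28−30.38)²/30.38 + (11−24.31)²/24.31 = 17.6032
df = 2

test statistic = 17.603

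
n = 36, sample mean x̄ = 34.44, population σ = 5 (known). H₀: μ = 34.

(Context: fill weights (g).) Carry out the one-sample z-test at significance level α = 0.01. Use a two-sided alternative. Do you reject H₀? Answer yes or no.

reject H₀: no

SE = σ/√n = 5/√36 = 0.8333
z = (x̄−μ₀)/SE = (34.44−34)/0.8333 = 0.5280
p-value (two-sided) = 0.59750
At α=0.01: p ≥ α → fail to reject H₀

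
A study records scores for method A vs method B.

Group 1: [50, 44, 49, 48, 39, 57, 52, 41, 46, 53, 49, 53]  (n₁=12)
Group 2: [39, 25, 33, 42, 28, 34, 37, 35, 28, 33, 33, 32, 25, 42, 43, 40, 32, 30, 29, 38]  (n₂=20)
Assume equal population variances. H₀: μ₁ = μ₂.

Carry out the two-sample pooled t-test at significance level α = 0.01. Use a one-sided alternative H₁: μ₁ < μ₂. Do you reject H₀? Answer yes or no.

x̄₁=48.417, s₁=5.230, n₁=12
x̄₂=33.900, s₂=5.534, n₂=20
s_p² = [11·5.230² + 19·5.534²]/30 = 29.4239
SE = √(s_p²·(1/12+1/20)) = 1.9807
t = (48.417−33.900)/1.9807 = 7.3290
df = 30
p-value (one-sided, H₁ less) = 1.00000
At α=0.01: p ≥ α → fail to reject H₀

reject H₀: no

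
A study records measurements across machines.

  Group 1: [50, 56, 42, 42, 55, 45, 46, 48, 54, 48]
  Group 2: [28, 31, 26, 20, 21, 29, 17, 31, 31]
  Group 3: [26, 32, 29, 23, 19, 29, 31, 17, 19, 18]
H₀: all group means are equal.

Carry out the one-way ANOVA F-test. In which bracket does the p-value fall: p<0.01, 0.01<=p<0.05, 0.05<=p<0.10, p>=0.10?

p-value bracket: p<0.01

Group means [48.60, 26.00, 24.30], grand mean 33.207
SSB = Σnᵢ(x̄ᵢ−x̄)² = 3630.259; SSW = ΣΣ(x−x̄ᵢ)² = 766.500
MSB = 3630.259/2 = 1815.1293; MSW = 766.500/26 = 29.4808
F = MSB/MSW = 61.5699
df = (2, 26)
p-value (upper-tail) = 0.00000
→ bracket: p<0.01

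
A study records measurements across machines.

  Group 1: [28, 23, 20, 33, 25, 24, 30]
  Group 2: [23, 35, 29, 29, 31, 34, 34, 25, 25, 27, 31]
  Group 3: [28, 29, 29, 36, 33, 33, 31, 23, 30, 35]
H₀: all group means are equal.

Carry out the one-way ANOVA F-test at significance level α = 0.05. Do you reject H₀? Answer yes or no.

reject H₀: no

Group means [26.14, 29.36, 30.70], grand mean 29.036
SSB = Σnᵢ(x̄ᵢ−x̄)² = 87.462; SSW = ΣΣ(x−x̄ᵢ)² = 413.503
MSB = 87.462/2 = 43.7308; MSW = 413.503/25 = 16.5401
F = MSB/MSW = 2.6439
df = (2, 25)
p-value (upper-tail) = 0.09086
At α=0.05: p ≥ α → fail to reject H₀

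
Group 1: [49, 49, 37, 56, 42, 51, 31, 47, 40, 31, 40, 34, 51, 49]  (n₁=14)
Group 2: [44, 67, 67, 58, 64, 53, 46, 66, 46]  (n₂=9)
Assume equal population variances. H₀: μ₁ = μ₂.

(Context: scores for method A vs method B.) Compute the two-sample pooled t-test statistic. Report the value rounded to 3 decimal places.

x̄₁=43.357, s₁=8.054, n₁=14
x̄₂=56.778, s₂=9.731, n₂=9
s_p² = [13·8.054² + 8·9.731²]/21 = 76.2271
SE = √(s_p²·(1/14+1/9)) = 3.7302
t = (43.357−56.778)/3.7302 = -3.5978
df = 21

test statistic = -3.598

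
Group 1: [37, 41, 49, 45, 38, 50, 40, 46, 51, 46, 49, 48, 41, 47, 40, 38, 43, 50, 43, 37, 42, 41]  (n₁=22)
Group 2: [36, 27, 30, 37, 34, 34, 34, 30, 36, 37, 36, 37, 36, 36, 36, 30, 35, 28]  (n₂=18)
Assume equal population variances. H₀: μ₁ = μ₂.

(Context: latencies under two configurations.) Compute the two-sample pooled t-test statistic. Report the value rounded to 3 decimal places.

test statistic = 7.689

x̄₁=43.727, s₁=4.569, n₁=22
x̄₂=33.833, s₂=3.294, n₂=18
s_p² = [21·4.569² + 17·3.294²]/38 = 16.3911
SE = √(s_p²·(1/22+1/18)) = 1.2867
t = (43.727−33.833)/1.2867 = 7.6892
df = 38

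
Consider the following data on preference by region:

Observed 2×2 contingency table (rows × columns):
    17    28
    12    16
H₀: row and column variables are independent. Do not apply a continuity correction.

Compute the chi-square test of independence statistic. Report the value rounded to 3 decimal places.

test statistic = 0.186

Row totals [45, 28], col totals [29, 44], n=73
χ² = (17−17.88)²/17.88 + (28−27.12)²/27.12 + (12−11.12)²/11.12 + (16−16.88)²/16.88 = 0.1860
df = 1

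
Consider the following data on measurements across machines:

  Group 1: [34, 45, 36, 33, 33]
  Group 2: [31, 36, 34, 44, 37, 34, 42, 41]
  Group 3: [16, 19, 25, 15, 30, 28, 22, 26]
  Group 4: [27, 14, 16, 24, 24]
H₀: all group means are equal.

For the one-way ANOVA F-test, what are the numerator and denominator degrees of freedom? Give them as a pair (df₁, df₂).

k = 4 groups, N = 26 total
df = (k−1, N−k) = (4−1, 26−4) = (3, 22)

degrees of freedom = [3, 22]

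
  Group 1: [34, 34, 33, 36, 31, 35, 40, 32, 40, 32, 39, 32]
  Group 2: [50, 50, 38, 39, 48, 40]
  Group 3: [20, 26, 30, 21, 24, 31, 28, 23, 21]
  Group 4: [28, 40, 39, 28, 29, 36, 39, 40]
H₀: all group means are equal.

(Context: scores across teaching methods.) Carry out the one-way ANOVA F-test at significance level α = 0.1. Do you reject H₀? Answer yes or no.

Group means [34.83, 44.17, 24.89, 34.88], grand mean 33.886
SSB = Σnᵢ(x̄ᵢ−x̄)² = 1381.279; SSW = ΣΣ(x−x̄ᵢ)² = 630.264
MSB = 1381.279/3 = 460.4263; MSW = 630.264/31 = 20.3311
F = MSB/MSW = 22.6464
df = (3, 31)
p-value (upper-tail) = 0.00000
At α=0.1: p < α → reject H₀

reject H₀: yes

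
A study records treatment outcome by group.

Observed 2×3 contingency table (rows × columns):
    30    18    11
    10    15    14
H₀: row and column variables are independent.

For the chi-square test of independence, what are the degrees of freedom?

degrees of freedom = 2

df = (r−1)(c−1) = (2−1)·(3−1) = 2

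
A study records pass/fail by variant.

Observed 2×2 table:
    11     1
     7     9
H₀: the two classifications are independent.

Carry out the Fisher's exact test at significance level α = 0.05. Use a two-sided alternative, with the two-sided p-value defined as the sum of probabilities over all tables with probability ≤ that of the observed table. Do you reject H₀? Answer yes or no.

reject H₀: yes

Margins: r₁=12, r₂=16, c₁=18, c₂=10, n=28
p_obs = C(12,11)·C(16,7)/C(28,18); sum pmf over tables with pmf ≤ p_obs
p-value (two-sided) = 0.01587
At α=0.05: p < α → reject H₀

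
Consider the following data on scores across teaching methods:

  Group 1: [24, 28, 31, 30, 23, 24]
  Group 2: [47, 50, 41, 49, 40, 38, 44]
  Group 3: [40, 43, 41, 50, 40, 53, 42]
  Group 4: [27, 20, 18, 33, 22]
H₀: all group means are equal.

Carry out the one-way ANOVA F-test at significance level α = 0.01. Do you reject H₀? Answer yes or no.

reject H₀: yes

Group means [26.67, 44.14, 44.14, 24.00], grand mean 35.920
SSB = Σnᵢ(x̄ᵢ−x̄)² = 2170.792; SSW = ΣΣ(x−x̄ᵢ)² = 499.048
MSB = 2170.792/3 = 723.5975; MSW = 499.048/21 = 23.7642
F = MSB/MSW = 30.4491
df = (3, 21)
p-value (upper-tail) = 0.00000
At α=0.01: p < α → reject H₀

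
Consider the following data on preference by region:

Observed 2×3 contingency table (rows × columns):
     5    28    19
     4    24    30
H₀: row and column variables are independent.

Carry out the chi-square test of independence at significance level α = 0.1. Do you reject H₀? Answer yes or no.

Row totals [52, 58], col totals [9, 52, 49], n=110
χ² = (5−4.25)²/4.25 + (28−24.58)²/24.58 + (19−23.16)²/23.16 + (4−4.75)²/4.75 + (24−27.42)²/27.42 + (30−25.84)²/25.84 = 2.5686
df = 2
p-value (upper-tail) = 0.27685
At α=0.1: p ≥ α → fail to reject H₀

reject H₀: no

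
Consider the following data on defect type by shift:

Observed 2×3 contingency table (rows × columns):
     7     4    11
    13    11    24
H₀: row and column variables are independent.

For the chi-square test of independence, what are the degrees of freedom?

degrees of freedom = 2

df = (r−1)(c−1) = (2−1)·(3−1) = 2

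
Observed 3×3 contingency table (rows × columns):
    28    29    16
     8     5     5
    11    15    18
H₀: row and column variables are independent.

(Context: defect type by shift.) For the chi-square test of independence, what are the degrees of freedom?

degrees of freedom = 4

df = (r−1)(c−1) = (3−1)·(3−1) = 4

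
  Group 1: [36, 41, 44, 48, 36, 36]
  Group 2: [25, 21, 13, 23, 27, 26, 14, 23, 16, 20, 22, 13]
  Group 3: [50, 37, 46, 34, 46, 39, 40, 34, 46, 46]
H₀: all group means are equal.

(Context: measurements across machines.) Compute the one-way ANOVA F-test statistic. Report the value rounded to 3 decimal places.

Group means [40.17, 20.25, 41.80], grand mean 32.214
SSB = Σnᵢ(x̄ᵢ−x̄)² = 3016.031; SSW = ΣΣ(x−x̄ᵢ)² = 704.683
MSB = 3016.031/2 = 1508.0155; MSW = 704.683/25 = 28.1873
F = MSB/MSW = 53.4998
df = (2, 25)

test statistic = 53.500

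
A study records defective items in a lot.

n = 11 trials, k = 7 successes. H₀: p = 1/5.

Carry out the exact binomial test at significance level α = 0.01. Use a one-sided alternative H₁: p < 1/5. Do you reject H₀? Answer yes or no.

reject H₀: no

Exact binomial: n=11, k=7, p₀=1/5=0.2000
P(X≤7) from Σ C(n,i)·p₀^i·(1−p₀)^(n−i)
p-value (one-sided, H₁ less) = 0.99976
At α=0.01: p ≥ α → fail to reject H₀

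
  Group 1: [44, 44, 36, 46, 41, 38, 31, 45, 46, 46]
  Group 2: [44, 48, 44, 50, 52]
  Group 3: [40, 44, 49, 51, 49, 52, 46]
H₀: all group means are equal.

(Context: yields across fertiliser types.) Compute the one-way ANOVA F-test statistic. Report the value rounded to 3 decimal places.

Group means [41.70, 47.60, 47.29], grand mean 44.818
SSB = Σnᵢ(x̄ᵢ−x̄)² = 178.544; SSW = ΣΣ(x−x̄ᵢ)² = 396.729
MSB = 178.544/2 = 89.2721; MSW = 396.729/19 = 20.8805
F = MSB/MSW = 4.2754
df = (2, 19)

test statistic = 4.275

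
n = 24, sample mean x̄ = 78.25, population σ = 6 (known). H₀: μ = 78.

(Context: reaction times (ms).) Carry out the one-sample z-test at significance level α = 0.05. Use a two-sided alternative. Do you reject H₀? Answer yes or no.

reject H₀: no

SE = σ/√n = 6/√24 = 1.2247
z = (x̄−μ₀)/SE = (78.25−78)/1.2247 = 0.2041
p-value (two-sided) = 0.83826
At α=0.05: p ≥ α → fail to reject H₀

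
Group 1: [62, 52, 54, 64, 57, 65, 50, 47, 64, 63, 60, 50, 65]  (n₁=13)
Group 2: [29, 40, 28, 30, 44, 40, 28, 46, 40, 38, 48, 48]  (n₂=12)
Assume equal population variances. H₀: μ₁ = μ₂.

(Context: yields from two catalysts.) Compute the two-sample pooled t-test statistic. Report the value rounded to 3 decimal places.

test statistic = 6.881

x̄₁=57.923, s₁=6.563, n₁=13
x̄₂=38.250, s₂=7.724, n₂=12
s_p² = [12·6.563² + 11·7.724²]/23 = 51.0075
SE = √(s_p²·(1/13+1/12)) = 2.8591
t = (57.923−38.250)/2.8591 = 6.8809
df = 23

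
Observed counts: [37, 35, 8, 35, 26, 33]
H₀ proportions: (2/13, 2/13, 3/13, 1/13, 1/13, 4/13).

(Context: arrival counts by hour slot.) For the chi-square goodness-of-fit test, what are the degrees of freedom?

df = k − 1 = 6 − 1 = 5

degrees of freedom = 5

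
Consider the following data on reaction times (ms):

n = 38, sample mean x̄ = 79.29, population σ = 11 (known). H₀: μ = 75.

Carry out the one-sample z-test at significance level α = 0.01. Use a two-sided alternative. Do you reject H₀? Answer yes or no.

SE = σ/√n = 11/√38 = 1.7844
z = (x̄−μ₀)/SE = (79.29−75)/1.7844 = 2.4041
p-value (two-sided) = 0.01621
At α=0.01: p ≥ α → fail to reject H₀

reject H₀: no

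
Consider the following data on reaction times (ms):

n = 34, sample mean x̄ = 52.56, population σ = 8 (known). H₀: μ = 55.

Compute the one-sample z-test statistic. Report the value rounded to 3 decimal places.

test statistic = -1.778

SE = σ/√n = 8/√34 = 1.3720
z = (x̄−μ₀)/SE = (52.56−55)/1.3720 = -1.7784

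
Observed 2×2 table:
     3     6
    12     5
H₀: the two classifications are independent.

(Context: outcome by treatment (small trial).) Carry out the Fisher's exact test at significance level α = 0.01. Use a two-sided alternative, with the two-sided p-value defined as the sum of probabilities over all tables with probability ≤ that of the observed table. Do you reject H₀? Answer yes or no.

Margins: r₁=9, r₂=17, c₁=15, c₂=11, n=26
p_obs = C(9,3)·C(17,12)/C(26,15); sum pmf over tables with pmf ≤ p_obs
p-value (two-sided) = 0.10343
At α=0.01: p ≥ α → fail to reject H₀

reject H₀: no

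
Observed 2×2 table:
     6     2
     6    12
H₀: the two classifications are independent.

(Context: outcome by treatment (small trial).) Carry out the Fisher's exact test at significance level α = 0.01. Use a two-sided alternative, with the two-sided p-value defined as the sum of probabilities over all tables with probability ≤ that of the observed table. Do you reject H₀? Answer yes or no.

Margins: r₁=8, r₂=18, c₁=12, c₂=14, n=26
p_obs = C(8,6)·C(18,6)/C(26,12); sum pmf over tables with pmf ≤ p_obs
p-value (two-sided) = 0.08952
At α=0.01: p ≥ α → fail to reject H₀

reject H₀: no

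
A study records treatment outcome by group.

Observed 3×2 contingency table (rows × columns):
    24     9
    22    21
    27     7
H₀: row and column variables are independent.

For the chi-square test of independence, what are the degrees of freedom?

df = (r−1)(c−1) = (3−1)·(2−1) = 2

degrees of freedom = 2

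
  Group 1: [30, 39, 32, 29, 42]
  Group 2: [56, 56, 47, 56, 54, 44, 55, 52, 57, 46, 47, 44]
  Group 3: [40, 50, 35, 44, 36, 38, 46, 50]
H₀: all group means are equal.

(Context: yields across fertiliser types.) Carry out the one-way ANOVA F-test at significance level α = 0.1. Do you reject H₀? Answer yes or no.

reject H₀: yes

Group means [34.40, 51.17, 42.38], grand mean 45.000
SSB = Σnᵢ(x̄ᵢ−x̄)² = 1073.258; SSW = ΣΣ(x−x̄ᵢ)² = 676.742
MSB = 1073.258/2 = 536.6292; MSW = 676.742/22 = 30.7610
F = MSB/MSW = 17.4451
df = (2, 22)
p-value (upper-tail) = 0.00003
At α=0.1: p < α → reject H₀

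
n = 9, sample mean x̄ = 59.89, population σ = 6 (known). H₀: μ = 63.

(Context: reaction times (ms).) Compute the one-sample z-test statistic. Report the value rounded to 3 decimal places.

SE = σ/√n = 6/√9 = 2.0000
z = (x̄−μ₀)/SE = (59.89−63)/2.0000 = -1.5550

test statistic = -1.555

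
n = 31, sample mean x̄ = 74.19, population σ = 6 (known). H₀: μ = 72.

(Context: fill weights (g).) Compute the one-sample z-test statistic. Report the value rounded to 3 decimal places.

test statistic = 2.032

SE = σ/√n = 6/√31 = 1.0776
z = (x̄−μ₀)/SE = (74.19−72)/1.0776 = 2.0322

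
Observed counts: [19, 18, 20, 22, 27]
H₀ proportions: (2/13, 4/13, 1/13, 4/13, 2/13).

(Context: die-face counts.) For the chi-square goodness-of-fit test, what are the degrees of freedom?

df = k − 1 = 5 − 1 = 4

degrees of freedom = 4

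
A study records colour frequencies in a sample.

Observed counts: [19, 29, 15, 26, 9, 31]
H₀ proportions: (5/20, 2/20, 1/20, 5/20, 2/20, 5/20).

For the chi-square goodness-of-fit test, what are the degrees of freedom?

df = k − 1 = 6 − 1 = 5

degrees of freedom = 5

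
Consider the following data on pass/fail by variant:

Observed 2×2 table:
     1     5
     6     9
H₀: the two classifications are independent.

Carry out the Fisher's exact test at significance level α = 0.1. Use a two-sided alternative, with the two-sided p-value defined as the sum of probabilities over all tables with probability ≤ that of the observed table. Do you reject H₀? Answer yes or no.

reject H₀: no

Margins: r₁=6, r₂=15, c₁=7, c₂=14, n=21
p_obs = C(6,1)·C(15,6)/C(21,7); sum pmf over tables with pmf ≤ p_obs
p-value (two-sided) = 0.61262
At α=0.1: p ≥ α → fail to reject H₀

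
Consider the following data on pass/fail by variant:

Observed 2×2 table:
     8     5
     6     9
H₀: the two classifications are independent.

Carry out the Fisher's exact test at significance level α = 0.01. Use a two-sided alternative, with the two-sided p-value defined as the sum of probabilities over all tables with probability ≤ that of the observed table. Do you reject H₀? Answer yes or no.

reject H₀: no

Margins: r₁=13, r₂=15, c₁=14, c₂=14, n=28
p_obs = C(13,8)·C(15,6)/C(28,14); sum pmf over tables with pmf ≤ p_obs
p-value (two-sided) = 0.44948
At α=0.01: p ≥ α → fail to reject H₀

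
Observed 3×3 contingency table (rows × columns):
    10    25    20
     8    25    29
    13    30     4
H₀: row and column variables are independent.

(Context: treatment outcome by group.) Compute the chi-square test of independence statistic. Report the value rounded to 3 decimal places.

test statistic = 18.849

Row totals [55, 62, 47], col totals [31, 80, 53], n=164
χ² = (10−10.40)²/10.40 + (25−26.83)²/26.83 + (20−17.77)²/17.77 + (8−11.72)²/11.72 + (25−30.24)²/30.24 + (29−20.04)²/20.04 + (13−8.88)²/8.88 + (30−22.93)²/22.93 + (4−15.19)²/15.19 = 18.8494
df = 4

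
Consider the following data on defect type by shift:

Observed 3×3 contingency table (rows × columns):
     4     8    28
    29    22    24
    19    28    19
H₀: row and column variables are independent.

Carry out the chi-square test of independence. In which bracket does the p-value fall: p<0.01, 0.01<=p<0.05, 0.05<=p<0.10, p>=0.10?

Row totals [40, 75, 66], col totals [52, 58, 71], n=181
χ² = (4−11.49)²/11.49 + (8−12.82)²/12.82 + (28−15.69)²/15.69 + (29−21.55)²/21.55 + (22−24.03)²/24.03 + (24−29.42)²/29.42 + (19−18.96)²/18.96 + (28−21.15)²/21.15 + (19−25.89)²/25.89 = 24.1527
df = 4
p-value (upper-tail) = 0.00007
→ bracket: p<0.01

p-value bracket: p<0.01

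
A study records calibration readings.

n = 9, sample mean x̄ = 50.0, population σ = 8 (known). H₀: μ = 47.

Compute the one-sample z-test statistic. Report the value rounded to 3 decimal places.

SE = σ/√n = 8/√9 = 2.6667
z = (x̄−μ₀)/SE = (50.0−47)/2.6667 = 1.1250

test statistic = 1.125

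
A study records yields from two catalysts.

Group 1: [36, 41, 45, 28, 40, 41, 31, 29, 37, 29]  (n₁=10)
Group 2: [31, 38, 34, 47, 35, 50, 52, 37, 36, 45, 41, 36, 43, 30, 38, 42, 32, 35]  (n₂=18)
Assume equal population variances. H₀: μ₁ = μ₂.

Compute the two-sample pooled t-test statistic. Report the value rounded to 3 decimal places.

x̄₁=35.700, s₁=6.093, n₁=10
x̄₂=39.000, s₂=6.389, n₂=18
s_p² = [9·6.093² + 17·6.389²]/26 = 39.5423
SE = √(s_p²·(1/10+1/18)) = 2.4801
t = (35.700−39.000)/2.4801 = -1.3306
df = 26

test statistic = -1.331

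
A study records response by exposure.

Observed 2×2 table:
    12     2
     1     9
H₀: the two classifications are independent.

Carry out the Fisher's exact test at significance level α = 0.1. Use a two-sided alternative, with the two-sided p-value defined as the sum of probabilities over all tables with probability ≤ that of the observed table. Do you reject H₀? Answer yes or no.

Margins: r₁=14, r₂=10, c₁=13, c₂=11, n=24
p_obs = C(14,12)·C(10,1)/C(24,13); sum pmf over tables with pmf ≤ p_obs
p-value (two-sided) = 0.00052
At α=0.1: p < α → reject H₀

reject H₀: yes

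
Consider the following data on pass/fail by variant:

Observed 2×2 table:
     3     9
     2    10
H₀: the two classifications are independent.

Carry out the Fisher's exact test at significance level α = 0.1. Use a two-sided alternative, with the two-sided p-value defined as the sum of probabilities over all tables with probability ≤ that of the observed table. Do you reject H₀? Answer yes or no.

Margins: r₁=12, r₂=12, c₁=5, c₂=19, n=24
p_obs = C(12,3)·C(12,2)/C(24,5); sum pmf over tables with pmf ≤ p_obs
p-value (two-sided) = 1.00000
At α=0.1: p ≥ α → fail to reject H₀

reject H₀: no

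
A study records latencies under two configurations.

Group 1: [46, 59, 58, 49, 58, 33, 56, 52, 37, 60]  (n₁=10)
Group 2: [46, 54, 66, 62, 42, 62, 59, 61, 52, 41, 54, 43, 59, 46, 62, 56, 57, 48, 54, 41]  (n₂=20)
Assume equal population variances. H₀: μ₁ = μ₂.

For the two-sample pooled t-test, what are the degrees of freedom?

df = n₁ + n₂ − 2 = 10 + 20 − 2 = 28

degrees of freedom = 28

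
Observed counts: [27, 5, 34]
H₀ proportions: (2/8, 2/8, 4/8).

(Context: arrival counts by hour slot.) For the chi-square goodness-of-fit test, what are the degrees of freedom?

df = k − 1 = 3 − 1 = 2

degrees of freedom = 2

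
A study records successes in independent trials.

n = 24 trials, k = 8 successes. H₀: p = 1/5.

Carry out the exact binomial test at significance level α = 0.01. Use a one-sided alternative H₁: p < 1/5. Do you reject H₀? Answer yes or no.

reject H₀: no

Exact binomial: n=24, k=8, p₀=1/5=0.2000
P(X≤8) from Σ C(n,i)·p₀^i·(1−p₀)^(n−i)
p-value (one-sided, H₁ less) = 0.96383
At α=0.01: p ≥ α → fail to reject H₀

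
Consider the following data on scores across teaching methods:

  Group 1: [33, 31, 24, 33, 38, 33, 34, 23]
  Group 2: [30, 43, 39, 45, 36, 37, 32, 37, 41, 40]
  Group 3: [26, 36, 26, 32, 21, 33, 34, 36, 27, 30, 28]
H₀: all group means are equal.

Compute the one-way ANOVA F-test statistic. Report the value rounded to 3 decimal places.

Group means [31.12, 38.00, 29.91], grand mean 33.034
SSB = Σnᵢ(x̄ᵢ−x̄)² = 383.181; SSW = ΣΣ(x−x̄ᵢ)² = 603.784
MSB = 383.181/2 = 191.5907; MSW = 603.784/26 = 23.2225
F = MSB/MSW = 8.2502
df = (2, 26)

test statistic = 8.250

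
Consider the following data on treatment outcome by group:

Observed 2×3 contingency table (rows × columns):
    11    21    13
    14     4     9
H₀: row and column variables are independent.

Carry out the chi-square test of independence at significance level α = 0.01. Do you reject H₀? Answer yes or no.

reject H₀: no

Row totals [45, 27], col totals [25, 25, 22], n=72
χ² = (11−15.62)²/15.62 + (21−15.62)²/15.62 + (13−13.75)²/13.75 + (14−9.38)²/9.38 + (4−9.38)²/9.38 + (9−8.25)²/8.25 = 8.6904
df = 2
p-value (upper-tail) = 0.01297
At α=0.01: p ≥ α → fail to reject H₀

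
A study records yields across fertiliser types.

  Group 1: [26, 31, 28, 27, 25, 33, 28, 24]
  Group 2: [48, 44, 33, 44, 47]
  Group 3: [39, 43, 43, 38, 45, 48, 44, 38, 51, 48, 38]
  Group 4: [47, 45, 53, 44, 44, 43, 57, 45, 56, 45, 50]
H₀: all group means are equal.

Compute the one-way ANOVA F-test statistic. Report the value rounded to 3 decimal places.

Group means [27.75, 43.20, 43.18, 48.09], grand mean 41.200
SSB = Σnᵢ(x̄ᵢ−x̄)² = 2032.755; SSW = ΣΣ(x−x̄ᵢ)² = 674.845
MSB = 2032.755/3 = 677.5848; MSW = 674.845/31 = 21.7692
F = MSB/MSW = 31.1258
df = (3, 31)

test statistic = 31.126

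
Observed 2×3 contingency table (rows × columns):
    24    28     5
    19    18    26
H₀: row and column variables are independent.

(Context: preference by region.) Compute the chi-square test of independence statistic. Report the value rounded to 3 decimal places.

Row totals [57, 63], col totals [43, 46, 31], n=120
χ² = (24−20.43)²/20.43 + (28−21.85)²/21.85 + (5−14.72)²/14.72 + (19−22.57)²/22.57 + (18−24.15)²/24.15 + (26−16.27)²/16.27 = 16.7229
df = 2

test statistic = 16.723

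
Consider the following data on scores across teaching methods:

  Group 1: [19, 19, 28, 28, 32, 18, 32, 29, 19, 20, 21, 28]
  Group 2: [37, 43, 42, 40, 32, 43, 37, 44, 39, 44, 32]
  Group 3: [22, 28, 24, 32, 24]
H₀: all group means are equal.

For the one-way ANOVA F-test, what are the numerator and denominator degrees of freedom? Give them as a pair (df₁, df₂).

k = 3 groups, N = 28 total
df = (k−1, N−k) = (3−1, 28−3) = (2, 25)

degrees of freedom = [2, 25]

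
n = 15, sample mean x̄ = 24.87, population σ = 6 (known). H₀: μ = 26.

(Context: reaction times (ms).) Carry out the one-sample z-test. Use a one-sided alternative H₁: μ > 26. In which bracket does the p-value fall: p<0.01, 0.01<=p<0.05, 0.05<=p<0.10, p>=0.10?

SE = σ/√n = 6/√15 = 1.5492
z = (x̄−μ₀)/SE = (24.87−26)/1.5492 = -0.7294
p-value (one-sided, H₁ greater) = 0.76713
→ bracket: p>=0.10

p-value bracket: p>=0.10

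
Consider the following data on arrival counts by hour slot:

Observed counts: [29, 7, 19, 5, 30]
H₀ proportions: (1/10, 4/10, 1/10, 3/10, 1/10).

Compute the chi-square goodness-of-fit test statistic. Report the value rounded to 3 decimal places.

n = 90; E_i = n·p_i = [9.00, 36.00, 9.00, 27.00, 9.00]
χ² = (29−9.00)²/9.00 + (7−36.00)²/36.00 + (19−9.00)²/9.00 + (5−27.00)²/27.00 + (30−9.00)²/9.00 = 145.8426
df = 4

test statistic = 145.843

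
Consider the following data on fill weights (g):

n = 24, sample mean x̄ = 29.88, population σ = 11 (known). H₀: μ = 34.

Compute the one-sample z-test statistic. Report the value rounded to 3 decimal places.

SE = σ/√n = 11/√24 = 2.2454
z = (x̄−μ₀)/SE = (29.88−34)/2.2454 = -1.8349

test statistic = -1.835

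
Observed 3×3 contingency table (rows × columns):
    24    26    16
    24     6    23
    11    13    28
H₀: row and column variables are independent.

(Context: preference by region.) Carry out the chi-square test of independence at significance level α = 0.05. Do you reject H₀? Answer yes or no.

Row totals [66, 53, 52], col totals [59, 45, 67], n=171
χ² = (24−22.77)²/22.77 + (26−17.37)²/17.37 + (16−25.86)²/25.86 + (24−18.29)²/18.29 + (6−13.95)²/13.95 + (23−20.77)²/20.77 + (11−17.94)²/17.94 + (13−13.68)²/13.68 + (28−20.37)²/20.37 = 20.2431
df = 4
p-value (upper-tail) = 0.00045
At α=0.05: p < α → reject H₀

reject H₀: yes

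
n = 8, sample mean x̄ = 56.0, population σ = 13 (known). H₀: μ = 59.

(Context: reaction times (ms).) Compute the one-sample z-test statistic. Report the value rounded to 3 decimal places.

test statistic = -0.653

SE = σ/√n = 13/√8 = 4.5962
z = (x̄−μ₀)/SE = (56.0−59)/4.5962 = -0.6527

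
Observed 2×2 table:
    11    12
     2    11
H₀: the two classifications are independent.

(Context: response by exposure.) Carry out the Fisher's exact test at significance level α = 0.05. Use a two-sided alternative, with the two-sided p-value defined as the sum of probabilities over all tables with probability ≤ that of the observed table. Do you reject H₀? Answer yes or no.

Margins: r₁=23, r₂=13, c₁=13, c₂=23, n=36
p_obs = C(23,11)·C(13,2)/C(36,13); sum pmf over tables with pmf ≤ p_obs
p-value (two-sided) = 0.07545
At α=0.05: p ≥ α → fail to reject H₀

reject H₀: no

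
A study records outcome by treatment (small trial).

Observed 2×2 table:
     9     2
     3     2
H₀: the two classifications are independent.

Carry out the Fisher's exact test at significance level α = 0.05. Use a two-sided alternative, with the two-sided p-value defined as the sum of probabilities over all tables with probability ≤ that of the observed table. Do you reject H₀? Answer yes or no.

Margins: r₁=11, r₂=5, c₁=12, c₂=4, n=16
p_obs = C(11,9)·C(5,3)/C(16,12); sum pmf over tables with pmf ≤ p_obs
p-value (two-sided) = 0.54670
At α=0.05: p ≥ α → fail to reject H₀

reject H₀: no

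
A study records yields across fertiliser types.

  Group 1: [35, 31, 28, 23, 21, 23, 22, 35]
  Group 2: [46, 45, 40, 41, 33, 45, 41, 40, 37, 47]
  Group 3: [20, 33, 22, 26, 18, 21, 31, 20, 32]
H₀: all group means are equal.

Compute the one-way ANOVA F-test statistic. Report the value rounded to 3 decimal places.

test statistic = 27.212

Group means [27.25, 41.50, 24.78], grand mean 31.704
SSB = Σnᵢ(x̄ᵢ−x̄)² = 1550.074; SSW = ΣΣ(x−x̄ᵢ)² = 683.556
MSB = 1550.074/2 = 775.0370; MSW = 683.556/24 = 28.4815
F = MSB/MSW = 27.2120
df = (2, 24)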